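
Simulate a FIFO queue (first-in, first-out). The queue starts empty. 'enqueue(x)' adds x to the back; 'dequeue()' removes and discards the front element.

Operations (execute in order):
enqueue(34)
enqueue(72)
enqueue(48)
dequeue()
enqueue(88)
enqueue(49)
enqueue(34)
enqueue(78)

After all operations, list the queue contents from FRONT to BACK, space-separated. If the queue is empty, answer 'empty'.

enqueue(34): [34]
enqueue(72): [34, 72]
enqueue(48): [34, 72, 48]
dequeue(): [72, 48]
enqueue(88): [72, 48, 88]
enqueue(49): [72, 48, 88, 49]
enqueue(34): [72, 48, 88, 49, 34]
enqueue(78): [72, 48, 88, 49, 34, 78]

Answer: 72 48 88 49 34 78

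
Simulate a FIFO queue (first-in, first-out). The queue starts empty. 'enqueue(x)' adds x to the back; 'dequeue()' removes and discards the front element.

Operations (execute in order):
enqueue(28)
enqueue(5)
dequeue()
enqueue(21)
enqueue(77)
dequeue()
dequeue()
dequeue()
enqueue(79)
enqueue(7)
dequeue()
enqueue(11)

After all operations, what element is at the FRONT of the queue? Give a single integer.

enqueue(28): queue = [28]
enqueue(5): queue = [28, 5]
dequeue(): queue = [5]
enqueue(21): queue = [5, 21]
enqueue(77): queue = [5, 21, 77]
dequeue(): queue = [21, 77]
dequeue(): queue = [77]
dequeue(): queue = []
enqueue(79): queue = [79]
enqueue(7): queue = [79, 7]
dequeue(): queue = [7]
enqueue(11): queue = [7, 11]

Answer: 7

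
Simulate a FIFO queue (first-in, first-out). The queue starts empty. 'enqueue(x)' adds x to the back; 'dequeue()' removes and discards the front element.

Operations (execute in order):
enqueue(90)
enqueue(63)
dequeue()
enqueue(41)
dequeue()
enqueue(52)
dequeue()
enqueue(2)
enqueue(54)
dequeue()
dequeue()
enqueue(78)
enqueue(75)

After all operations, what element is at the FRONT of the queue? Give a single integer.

enqueue(90): queue = [90]
enqueue(63): queue = [90, 63]
dequeue(): queue = [63]
enqueue(41): queue = [63, 41]
dequeue(): queue = [41]
enqueue(52): queue = [41, 52]
dequeue(): queue = [52]
enqueue(2): queue = [52, 2]
enqueue(54): queue = [52, 2, 54]
dequeue(): queue = [2, 54]
dequeue(): queue = [54]
enqueue(78): queue = [54, 78]
enqueue(75): queue = [54, 78, 75]

Answer: 54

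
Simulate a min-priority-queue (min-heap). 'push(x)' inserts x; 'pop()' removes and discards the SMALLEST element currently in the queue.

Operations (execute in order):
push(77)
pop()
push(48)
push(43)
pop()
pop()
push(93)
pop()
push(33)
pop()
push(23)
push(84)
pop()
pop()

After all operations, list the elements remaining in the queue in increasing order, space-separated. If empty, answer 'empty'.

Answer: empty

Derivation:
push(77): heap contents = [77]
pop() → 77: heap contents = []
push(48): heap contents = [48]
push(43): heap contents = [43, 48]
pop() → 43: heap contents = [48]
pop() → 48: heap contents = []
push(93): heap contents = [93]
pop() → 93: heap contents = []
push(33): heap contents = [33]
pop() → 33: heap contents = []
push(23): heap contents = [23]
push(84): heap contents = [23, 84]
pop() → 23: heap contents = [84]
pop() → 84: heap contents = []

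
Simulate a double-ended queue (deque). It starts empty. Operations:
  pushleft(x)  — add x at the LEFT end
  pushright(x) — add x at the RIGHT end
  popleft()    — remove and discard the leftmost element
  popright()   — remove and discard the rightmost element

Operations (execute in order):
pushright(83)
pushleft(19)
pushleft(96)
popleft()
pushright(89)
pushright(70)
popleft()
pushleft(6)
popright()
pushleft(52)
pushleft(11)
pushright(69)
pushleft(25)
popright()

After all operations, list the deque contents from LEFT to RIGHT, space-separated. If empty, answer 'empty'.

pushright(83): [83]
pushleft(19): [19, 83]
pushleft(96): [96, 19, 83]
popleft(): [19, 83]
pushright(89): [19, 83, 89]
pushright(70): [19, 83, 89, 70]
popleft(): [83, 89, 70]
pushleft(6): [6, 83, 89, 70]
popright(): [6, 83, 89]
pushleft(52): [52, 6, 83, 89]
pushleft(11): [11, 52, 6, 83, 89]
pushright(69): [11, 52, 6, 83, 89, 69]
pushleft(25): [25, 11, 52, 6, 83, 89, 69]
popright(): [25, 11, 52, 6, 83, 89]

Answer: 25 11 52 6 83 89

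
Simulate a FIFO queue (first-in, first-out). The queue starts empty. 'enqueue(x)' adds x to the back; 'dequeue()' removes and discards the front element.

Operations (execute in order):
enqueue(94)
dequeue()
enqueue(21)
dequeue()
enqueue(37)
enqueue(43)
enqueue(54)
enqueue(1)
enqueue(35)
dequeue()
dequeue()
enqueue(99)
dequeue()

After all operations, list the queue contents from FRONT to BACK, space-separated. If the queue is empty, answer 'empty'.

Answer: 1 35 99

Derivation:
enqueue(94): [94]
dequeue(): []
enqueue(21): [21]
dequeue(): []
enqueue(37): [37]
enqueue(43): [37, 43]
enqueue(54): [37, 43, 54]
enqueue(1): [37, 43, 54, 1]
enqueue(35): [37, 43, 54, 1, 35]
dequeue(): [43, 54, 1, 35]
dequeue(): [54, 1, 35]
enqueue(99): [54, 1, 35, 99]
dequeue(): [1, 35, 99]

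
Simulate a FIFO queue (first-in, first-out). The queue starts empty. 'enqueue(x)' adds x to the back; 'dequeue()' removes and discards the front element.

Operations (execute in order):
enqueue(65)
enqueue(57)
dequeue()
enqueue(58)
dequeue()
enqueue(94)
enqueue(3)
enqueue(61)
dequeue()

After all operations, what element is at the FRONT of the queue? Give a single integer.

enqueue(65): queue = [65]
enqueue(57): queue = [65, 57]
dequeue(): queue = [57]
enqueue(58): queue = [57, 58]
dequeue(): queue = [58]
enqueue(94): queue = [58, 94]
enqueue(3): queue = [58, 94, 3]
enqueue(61): queue = [58, 94, 3, 61]
dequeue(): queue = [94, 3, 61]

Answer: 94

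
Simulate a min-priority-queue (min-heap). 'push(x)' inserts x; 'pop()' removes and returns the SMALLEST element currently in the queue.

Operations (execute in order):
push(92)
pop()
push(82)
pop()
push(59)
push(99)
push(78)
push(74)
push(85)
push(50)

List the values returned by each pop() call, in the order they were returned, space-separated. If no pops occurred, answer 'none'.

push(92): heap contents = [92]
pop() → 92: heap contents = []
push(82): heap contents = [82]
pop() → 82: heap contents = []
push(59): heap contents = [59]
push(99): heap contents = [59, 99]
push(78): heap contents = [59, 78, 99]
push(74): heap contents = [59, 74, 78, 99]
push(85): heap contents = [59, 74, 78, 85, 99]
push(50): heap contents = [50, 59, 74, 78, 85, 99]

Answer: 92 82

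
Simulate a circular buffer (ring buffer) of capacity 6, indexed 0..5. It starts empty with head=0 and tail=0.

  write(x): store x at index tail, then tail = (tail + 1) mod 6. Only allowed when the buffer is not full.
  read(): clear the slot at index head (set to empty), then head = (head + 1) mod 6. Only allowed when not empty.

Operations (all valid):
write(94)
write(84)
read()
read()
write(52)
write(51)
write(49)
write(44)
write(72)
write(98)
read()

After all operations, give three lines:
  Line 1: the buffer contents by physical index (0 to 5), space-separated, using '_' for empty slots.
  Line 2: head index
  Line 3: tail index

Answer: 72 98 _ 51 49 44
3
2

Derivation:
write(94): buf=[94 _ _ _ _ _], head=0, tail=1, size=1
write(84): buf=[94 84 _ _ _ _], head=0, tail=2, size=2
read(): buf=[_ 84 _ _ _ _], head=1, tail=2, size=1
read(): buf=[_ _ _ _ _ _], head=2, tail=2, size=0
write(52): buf=[_ _ 52 _ _ _], head=2, tail=3, size=1
write(51): buf=[_ _ 52 51 _ _], head=2, tail=4, size=2
write(49): buf=[_ _ 52 51 49 _], head=2, tail=5, size=3
write(44): buf=[_ _ 52 51 49 44], head=2, tail=0, size=4
write(72): buf=[72 _ 52 51 49 44], head=2, tail=1, size=5
write(98): buf=[72 98 52 51 49 44], head=2, tail=2, size=6
read(): buf=[72 98 _ 51 49 44], head=3, tail=2, size=5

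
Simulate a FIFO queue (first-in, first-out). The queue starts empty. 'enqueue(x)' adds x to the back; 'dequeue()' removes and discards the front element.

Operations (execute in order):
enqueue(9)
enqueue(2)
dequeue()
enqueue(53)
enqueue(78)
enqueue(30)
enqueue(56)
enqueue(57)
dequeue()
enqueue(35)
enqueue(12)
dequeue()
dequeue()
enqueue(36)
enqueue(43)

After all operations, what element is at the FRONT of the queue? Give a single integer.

Answer: 30

Derivation:
enqueue(9): queue = [9]
enqueue(2): queue = [9, 2]
dequeue(): queue = [2]
enqueue(53): queue = [2, 53]
enqueue(78): queue = [2, 53, 78]
enqueue(30): queue = [2, 53, 78, 30]
enqueue(56): queue = [2, 53, 78, 30, 56]
enqueue(57): queue = [2, 53, 78, 30, 56, 57]
dequeue(): queue = [53, 78, 30, 56, 57]
enqueue(35): queue = [53, 78, 30, 56, 57, 35]
enqueue(12): queue = [53, 78, 30, 56, 57, 35, 12]
dequeue(): queue = [78, 30, 56, 57, 35, 12]
dequeue(): queue = [30, 56, 57, 35, 12]
enqueue(36): queue = [30, 56, 57, 35, 12, 36]
enqueue(43): queue = [30, 56, 57, 35, 12, 36, 43]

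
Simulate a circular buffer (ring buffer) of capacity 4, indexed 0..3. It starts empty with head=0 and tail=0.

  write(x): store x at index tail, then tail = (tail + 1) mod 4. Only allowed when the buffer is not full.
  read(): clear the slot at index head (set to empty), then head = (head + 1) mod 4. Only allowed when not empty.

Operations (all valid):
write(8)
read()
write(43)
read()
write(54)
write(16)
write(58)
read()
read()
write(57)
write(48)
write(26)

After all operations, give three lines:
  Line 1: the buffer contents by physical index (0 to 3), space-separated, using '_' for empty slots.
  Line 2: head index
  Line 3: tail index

write(8): buf=[8 _ _ _], head=0, tail=1, size=1
read(): buf=[_ _ _ _], head=1, tail=1, size=0
write(43): buf=[_ 43 _ _], head=1, tail=2, size=1
read(): buf=[_ _ _ _], head=2, tail=2, size=0
write(54): buf=[_ _ 54 _], head=2, tail=3, size=1
write(16): buf=[_ _ 54 16], head=2, tail=0, size=2
write(58): buf=[58 _ 54 16], head=2, tail=1, size=3
read(): buf=[58 _ _ 16], head=3, tail=1, size=2
read(): buf=[58 _ _ _], head=0, tail=1, size=1
write(57): buf=[58 57 _ _], head=0, tail=2, size=2
write(48): buf=[58 57 48 _], head=0, tail=3, size=3
write(26): buf=[58 57 48 26], head=0, tail=0, size=4

Answer: 58 57 48 26
0
0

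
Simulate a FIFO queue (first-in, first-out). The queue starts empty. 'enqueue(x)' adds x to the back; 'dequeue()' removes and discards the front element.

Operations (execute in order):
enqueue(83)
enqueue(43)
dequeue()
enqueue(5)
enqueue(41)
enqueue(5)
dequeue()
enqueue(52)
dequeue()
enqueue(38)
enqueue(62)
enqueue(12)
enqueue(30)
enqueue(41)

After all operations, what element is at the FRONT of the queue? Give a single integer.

enqueue(83): queue = [83]
enqueue(43): queue = [83, 43]
dequeue(): queue = [43]
enqueue(5): queue = [43, 5]
enqueue(41): queue = [43, 5, 41]
enqueue(5): queue = [43, 5, 41, 5]
dequeue(): queue = [5, 41, 5]
enqueue(52): queue = [5, 41, 5, 52]
dequeue(): queue = [41, 5, 52]
enqueue(38): queue = [41, 5, 52, 38]
enqueue(62): queue = [41, 5, 52, 38, 62]
enqueue(12): queue = [41, 5, 52, 38, 62, 12]
enqueue(30): queue = [41, 5, 52, 38, 62, 12, 30]
enqueue(41): queue = [41, 5, 52, 38, 62, 12, 30, 41]

Answer: 41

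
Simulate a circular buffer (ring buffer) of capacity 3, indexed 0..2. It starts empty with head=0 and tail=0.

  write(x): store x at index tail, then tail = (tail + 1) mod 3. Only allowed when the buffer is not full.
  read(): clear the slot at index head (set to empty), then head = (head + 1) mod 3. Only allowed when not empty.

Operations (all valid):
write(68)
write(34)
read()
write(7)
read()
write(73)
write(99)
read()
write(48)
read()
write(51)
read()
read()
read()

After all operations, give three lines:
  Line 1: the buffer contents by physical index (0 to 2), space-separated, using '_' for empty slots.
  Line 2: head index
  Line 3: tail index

Answer: _ _ _
1
1

Derivation:
write(68): buf=[68 _ _], head=0, tail=1, size=1
write(34): buf=[68 34 _], head=0, tail=2, size=2
read(): buf=[_ 34 _], head=1, tail=2, size=1
write(7): buf=[_ 34 7], head=1, tail=0, size=2
read(): buf=[_ _ 7], head=2, tail=0, size=1
write(73): buf=[73 _ 7], head=2, tail=1, size=2
write(99): buf=[73 99 7], head=2, tail=2, size=3
read(): buf=[73 99 _], head=0, tail=2, size=2
write(48): buf=[73 99 48], head=0, tail=0, size=3
read(): buf=[_ 99 48], head=1, tail=0, size=2
write(51): buf=[51 99 48], head=1, tail=1, size=3
read(): buf=[51 _ 48], head=2, tail=1, size=2
read(): buf=[51 _ _], head=0, tail=1, size=1
read(): buf=[_ _ _], head=1, tail=1, size=0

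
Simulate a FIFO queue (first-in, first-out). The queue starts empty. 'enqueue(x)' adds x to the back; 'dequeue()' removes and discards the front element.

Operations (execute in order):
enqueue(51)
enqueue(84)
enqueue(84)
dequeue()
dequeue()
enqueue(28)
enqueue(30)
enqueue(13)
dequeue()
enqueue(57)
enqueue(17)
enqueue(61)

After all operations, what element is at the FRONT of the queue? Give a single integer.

enqueue(51): queue = [51]
enqueue(84): queue = [51, 84]
enqueue(84): queue = [51, 84, 84]
dequeue(): queue = [84, 84]
dequeue(): queue = [84]
enqueue(28): queue = [84, 28]
enqueue(30): queue = [84, 28, 30]
enqueue(13): queue = [84, 28, 30, 13]
dequeue(): queue = [28, 30, 13]
enqueue(57): queue = [28, 30, 13, 57]
enqueue(17): queue = [28, 30, 13, 57, 17]
enqueue(61): queue = [28, 30, 13, 57, 17, 61]

Answer: 28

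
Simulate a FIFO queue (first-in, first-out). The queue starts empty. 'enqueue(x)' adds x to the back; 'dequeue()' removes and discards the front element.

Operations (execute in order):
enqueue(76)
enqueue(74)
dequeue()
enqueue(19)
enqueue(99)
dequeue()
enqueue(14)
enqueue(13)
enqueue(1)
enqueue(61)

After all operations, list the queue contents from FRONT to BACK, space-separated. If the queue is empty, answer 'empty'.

Answer: 19 99 14 13 1 61

Derivation:
enqueue(76): [76]
enqueue(74): [76, 74]
dequeue(): [74]
enqueue(19): [74, 19]
enqueue(99): [74, 19, 99]
dequeue(): [19, 99]
enqueue(14): [19, 99, 14]
enqueue(13): [19, 99, 14, 13]
enqueue(1): [19, 99, 14, 13, 1]
enqueue(61): [19, 99, 14, 13, 1, 61]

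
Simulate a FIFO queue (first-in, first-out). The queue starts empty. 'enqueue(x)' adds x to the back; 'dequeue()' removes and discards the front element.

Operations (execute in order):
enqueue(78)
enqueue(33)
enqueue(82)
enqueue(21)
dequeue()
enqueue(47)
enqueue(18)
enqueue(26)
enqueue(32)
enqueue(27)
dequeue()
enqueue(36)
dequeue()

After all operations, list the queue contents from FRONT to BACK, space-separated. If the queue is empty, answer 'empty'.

Answer: 21 47 18 26 32 27 36

Derivation:
enqueue(78): [78]
enqueue(33): [78, 33]
enqueue(82): [78, 33, 82]
enqueue(21): [78, 33, 82, 21]
dequeue(): [33, 82, 21]
enqueue(47): [33, 82, 21, 47]
enqueue(18): [33, 82, 21, 47, 18]
enqueue(26): [33, 82, 21, 47, 18, 26]
enqueue(32): [33, 82, 21, 47, 18, 26, 32]
enqueue(27): [33, 82, 21, 47, 18, 26, 32, 27]
dequeue(): [82, 21, 47, 18, 26, 32, 27]
enqueue(36): [82, 21, 47, 18, 26, 32, 27, 36]
dequeue(): [21, 47, 18, 26, 32, 27, 36]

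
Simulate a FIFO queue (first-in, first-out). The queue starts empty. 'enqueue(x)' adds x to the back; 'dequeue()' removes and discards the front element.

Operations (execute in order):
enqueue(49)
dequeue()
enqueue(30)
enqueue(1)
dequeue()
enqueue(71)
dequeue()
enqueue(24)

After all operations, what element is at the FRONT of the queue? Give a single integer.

Answer: 71

Derivation:
enqueue(49): queue = [49]
dequeue(): queue = []
enqueue(30): queue = [30]
enqueue(1): queue = [30, 1]
dequeue(): queue = [1]
enqueue(71): queue = [1, 71]
dequeue(): queue = [71]
enqueue(24): queue = [71, 24]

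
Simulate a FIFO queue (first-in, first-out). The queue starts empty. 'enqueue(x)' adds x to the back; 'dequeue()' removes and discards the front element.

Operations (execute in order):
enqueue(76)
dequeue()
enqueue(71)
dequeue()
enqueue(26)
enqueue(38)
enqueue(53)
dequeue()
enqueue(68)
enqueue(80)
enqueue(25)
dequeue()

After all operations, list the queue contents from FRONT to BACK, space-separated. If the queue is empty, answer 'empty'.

Answer: 53 68 80 25

Derivation:
enqueue(76): [76]
dequeue(): []
enqueue(71): [71]
dequeue(): []
enqueue(26): [26]
enqueue(38): [26, 38]
enqueue(53): [26, 38, 53]
dequeue(): [38, 53]
enqueue(68): [38, 53, 68]
enqueue(80): [38, 53, 68, 80]
enqueue(25): [38, 53, 68, 80, 25]
dequeue(): [53, 68, 80, 25]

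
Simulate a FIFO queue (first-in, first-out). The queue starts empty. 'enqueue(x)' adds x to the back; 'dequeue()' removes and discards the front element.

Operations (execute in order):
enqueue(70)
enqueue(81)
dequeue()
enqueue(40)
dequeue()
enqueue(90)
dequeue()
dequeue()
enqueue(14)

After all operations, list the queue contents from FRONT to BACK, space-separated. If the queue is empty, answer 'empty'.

Answer: 14

Derivation:
enqueue(70): [70]
enqueue(81): [70, 81]
dequeue(): [81]
enqueue(40): [81, 40]
dequeue(): [40]
enqueue(90): [40, 90]
dequeue(): [90]
dequeue(): []
enqueue(14): [14]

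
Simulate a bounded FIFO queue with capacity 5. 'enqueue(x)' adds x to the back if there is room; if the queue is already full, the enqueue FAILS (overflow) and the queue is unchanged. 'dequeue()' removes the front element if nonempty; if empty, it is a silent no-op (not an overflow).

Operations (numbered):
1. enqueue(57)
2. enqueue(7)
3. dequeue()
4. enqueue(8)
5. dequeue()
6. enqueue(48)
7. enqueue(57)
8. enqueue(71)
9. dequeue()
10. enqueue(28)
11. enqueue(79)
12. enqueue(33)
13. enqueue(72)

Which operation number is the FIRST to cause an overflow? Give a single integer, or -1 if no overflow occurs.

Answer: 12

Derivation:
1. enqueue(57): size=1
2. enqueue(7): size=2
3. dequeue(): size=1
4. enqueue(8): size=2
5. dequeue(): size=1
6. enqueue(48): size=2
7. enqueue(57): size=3
8. enqueue(71): size=4
9. dequeue(): size=3
10. enqueue(28): size=4
11. enqueue(79): size=5
12. enqueue(33): size=5=cap → OVERFLOW (fail)
13. enqueue(72): size=5=cap → OVERFLOW (fail)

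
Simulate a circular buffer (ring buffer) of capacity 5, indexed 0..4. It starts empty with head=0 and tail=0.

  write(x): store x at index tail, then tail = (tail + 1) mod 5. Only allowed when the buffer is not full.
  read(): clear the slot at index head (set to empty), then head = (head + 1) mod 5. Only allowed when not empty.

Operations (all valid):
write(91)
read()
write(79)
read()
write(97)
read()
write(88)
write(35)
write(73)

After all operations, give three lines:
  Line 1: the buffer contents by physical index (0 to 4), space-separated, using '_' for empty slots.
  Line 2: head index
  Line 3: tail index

Answer: 73 _ _ 88 35
3
1

Derivation:
write(91): buf=[91 _ _ _ _], head=0, tail=1, size=1
read(): buf=[_ _ _ _ _], head=1, tail=1, size=0
write(79): buf=[_ 79 _ _ _], head=1, tail=2, size=1
read(): buf=[_ _ _ _ _], head=2, tail=2, size=0
write(97): buf=[_ _ 97 _ _], head=2, tail=3, size=1
read(): buf=[_ _ _ _ _], head=3, tail=3, size=0
write(88): buf=[_ _ _ 88 _], head=3, tail=4, size=1
write(35): buf=[_ _ _ 88 35], head=3, tail=0, size=2
write(73): buf=[73 _ _ 88 35], head=3, tail=1, size=3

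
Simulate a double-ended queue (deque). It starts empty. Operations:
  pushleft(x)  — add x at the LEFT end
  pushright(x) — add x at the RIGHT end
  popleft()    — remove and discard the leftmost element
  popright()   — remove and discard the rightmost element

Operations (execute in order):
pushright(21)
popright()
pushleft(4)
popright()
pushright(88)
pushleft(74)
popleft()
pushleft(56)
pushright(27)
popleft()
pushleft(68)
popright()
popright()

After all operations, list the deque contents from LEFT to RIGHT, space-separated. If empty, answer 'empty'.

Answer: 68

Derivation:
pushright(21): [21]
popright(): []
pushleft(4): [4]
popright(): []
pushright(88): [88]
pushleft(74): [74, 88]
popleft(): [88]
pushleft(56): [56, 88]
pushright(27): [56, 88, 27]
popleft(): [88, 27]
pushleft(68): [68, 88, 27]
popright(): [68, 88]
popright(): [68]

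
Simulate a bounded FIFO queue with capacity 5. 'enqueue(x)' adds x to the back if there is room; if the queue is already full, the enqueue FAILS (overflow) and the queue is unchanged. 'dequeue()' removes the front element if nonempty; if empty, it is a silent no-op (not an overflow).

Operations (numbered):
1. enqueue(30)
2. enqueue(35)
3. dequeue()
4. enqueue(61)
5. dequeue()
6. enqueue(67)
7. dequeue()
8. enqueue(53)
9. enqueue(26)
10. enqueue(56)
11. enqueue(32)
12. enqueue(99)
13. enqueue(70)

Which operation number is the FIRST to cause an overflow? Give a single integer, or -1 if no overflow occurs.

1. enqueue(30): size=1
2. enqueue(35): size=2
3. dequeue(): size=1
4. enqueue(61): size=2
5. dequeue(): size=1
6. enqueue(67): size=2
7. dequeue(): size=1
8. enqueue(53): size=2
9. enqueue(26): size=3
10. enqueue(56): size=4
11. enqueue(32): size=5
12. enqueue(99): size=5=cap → OVERFLOW (fail)
13. enqueue(70): size=5=cap → OVERFLOW (fail)

Answer: 12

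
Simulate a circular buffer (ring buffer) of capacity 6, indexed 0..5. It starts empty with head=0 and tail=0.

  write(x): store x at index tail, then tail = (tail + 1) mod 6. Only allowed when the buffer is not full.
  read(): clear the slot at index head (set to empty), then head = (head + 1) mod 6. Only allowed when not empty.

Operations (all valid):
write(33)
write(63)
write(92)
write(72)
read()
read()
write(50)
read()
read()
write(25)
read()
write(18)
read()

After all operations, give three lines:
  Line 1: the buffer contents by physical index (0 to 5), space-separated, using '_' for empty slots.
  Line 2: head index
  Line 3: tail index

Answer: 18 _ _ _ _ _
0
1

Derivation:
write(33): buf=[33 _ _ _ _ _], head=0, tail=1, size=1
write(63): buf=[33 63 _ _ _ _], head=0, tail=2, size=2
write(92): buf=[33 63 92 _ _ _], head=0, tail=3, size=3
write(72): buf=[33 63 92 72 _ _], head=0, tail=4, size=4
read(): buf=[_ 63 92 72 _ _], head=1, tail=4, size=3
read(): buf=[_ _ 92 72 _ _], head=2, tail=4, size=2
write(50): buf=[_ _ 92 72 50 _], head=2, tail=5, size=3
read(): buf=[_ _ _ 72 50 _], head=3, tail=5, size=2
read(): buf=[_ _ _ _ 50 _], head=4, tail=5, size=1
write(25): buf=[_ _ _ _ 50 25], head=4, tail=0, size=2
read(): buf=[_ _ _ _ _ 25], head=5, tail=0, size=1
write(18): buf=[18 _ _ _ _ 25], head=5, tail=1, size=2
read(): buf=[18 _ _ _ _ _], head=0, tail=1, size=1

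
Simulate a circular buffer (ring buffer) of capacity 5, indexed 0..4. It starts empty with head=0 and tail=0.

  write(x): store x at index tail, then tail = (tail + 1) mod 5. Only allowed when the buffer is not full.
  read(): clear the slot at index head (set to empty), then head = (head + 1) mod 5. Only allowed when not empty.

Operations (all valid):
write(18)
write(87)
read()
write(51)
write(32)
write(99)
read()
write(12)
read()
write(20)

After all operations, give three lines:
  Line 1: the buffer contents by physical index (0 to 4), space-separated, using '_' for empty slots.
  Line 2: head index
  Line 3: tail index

Answer: 12 20 _ 32 99
3
2

Derivation:
write(18): buf=[18 _ _ _ _], head=0, tail=1, size=1
write(87): buf=[18 87 _ _ _], head=0, tail=2, size=2
read(): buf=[_ 87 _ _ _], head=1, tail=2, size=1
write(51): buf=[_ 87 51 _ _], head=1, tail=3, size=2
write(32): buf=[_ 87 51 32 _], head=1, tail=4, size=3
write(99): buf=[_ 87 51 32 99], head=1, tail=0, size=4
read(): buf=[_ _ 51 32 99], head=2, tail=0, size=3
write(12): buf=[12 _ 51 32 99], head=2, tail=1, size=4
read(): buf=[12 _ _ 32 99], head=3, tail=1, size=3
write(20): buf=[12 20 _ 32 99], head=3, tail=2, size=4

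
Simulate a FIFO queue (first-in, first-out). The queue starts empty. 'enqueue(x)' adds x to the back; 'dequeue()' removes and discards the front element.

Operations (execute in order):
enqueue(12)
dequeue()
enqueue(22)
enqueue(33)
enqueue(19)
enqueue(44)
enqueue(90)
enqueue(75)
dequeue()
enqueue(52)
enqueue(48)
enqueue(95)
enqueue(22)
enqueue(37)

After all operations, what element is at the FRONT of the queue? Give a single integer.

Answer: 33

Derivation:
enqueue(12): queue = [12]
dequeue(): queue = []
enqueue(22): queue = [22]
enqueue(33): queue = [22, 33]
enqueue(19): queue = [22, 33, 19]
enqueue(44): queue = [22, 33, 19, 44]
enqueue(90): queue = [22, 33, 19, 44, 90]
enqueue(75): queue = [22, 33, 19, 44, 90, 75]
dequeue(): queue = [33, 19, 44, 90, 75]
enqueue(52): queue = [33, 19, 44, 90, 75, 52]
enqueue(48): queue = [33, 19, 44, 90, 75, 52, 48]
enqueue(95): queue = [33, 19, 44, 90, 75, 52, 48, 95]
enqueue(22): queue = [33, 19, 44, 90, 75, 52, 48, 95, 22]
enqueue(37): queue = [33, 19, 44, 90, 75, 52, 48, 95, 22, 37]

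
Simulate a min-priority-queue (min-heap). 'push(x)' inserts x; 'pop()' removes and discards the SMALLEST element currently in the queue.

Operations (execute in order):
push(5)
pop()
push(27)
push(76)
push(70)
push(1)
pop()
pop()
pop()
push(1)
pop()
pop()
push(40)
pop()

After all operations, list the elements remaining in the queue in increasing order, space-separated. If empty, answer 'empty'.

push(5): heap contents = [5]
pop() → 5: heap contents = []
push(27): heap contents = [27]
push(76): heap contents = [27, 76]
push(70): heap contents = [27, 70, 76]
push(1): heap contents = [1, 27, 70, 76]
pop() → 1: heap contents = [27, 70, 76]
pop() → 27: heap contents = [70, 76]
pop() → 70: heap contents = [76]
push(1): heap contents = [1, 76]
pop() → 1: heap contents = [76]
pop() → 76: heap contents = []
push(40): heap contents = [40]
pop() → 40: heap contents = []

Answer: empty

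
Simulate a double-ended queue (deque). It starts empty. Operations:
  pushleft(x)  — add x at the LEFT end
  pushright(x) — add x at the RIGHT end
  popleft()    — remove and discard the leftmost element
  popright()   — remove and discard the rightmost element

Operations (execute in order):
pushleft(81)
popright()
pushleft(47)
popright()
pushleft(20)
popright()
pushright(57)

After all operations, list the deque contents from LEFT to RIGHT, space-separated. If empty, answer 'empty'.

pushleft(81): [81]
popright(): []
pushleft(47): [47]
popright(): []
pushleft(20): [20]
popright(): []
pushright(57): [57]

Answer: 57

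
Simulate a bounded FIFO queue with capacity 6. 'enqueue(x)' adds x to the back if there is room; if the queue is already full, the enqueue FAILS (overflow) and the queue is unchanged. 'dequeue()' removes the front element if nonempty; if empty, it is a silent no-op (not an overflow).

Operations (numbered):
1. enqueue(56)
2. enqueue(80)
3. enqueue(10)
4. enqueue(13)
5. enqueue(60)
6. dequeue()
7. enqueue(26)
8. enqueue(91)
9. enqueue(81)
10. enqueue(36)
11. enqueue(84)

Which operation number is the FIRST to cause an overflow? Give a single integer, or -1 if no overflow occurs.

Answer: 9

Derivation:
1. enqueue(56): size=1
2. enqueue(80): size=2
3. enqueue(10): size=3
4. enqueue(13): size=4
5. enqueue(60): size=5
6. dequeue(): size=4
7. enqueue(26): size=5
8. enqueue(91): size=6
9. enqueue(81): size=6=cap → OVERFLOW (fail)
10. enqueue(36): size=6=cap → OVERFLOW (fail)
11. enqueue(84): size=6=cap → OVERFLOW (fail)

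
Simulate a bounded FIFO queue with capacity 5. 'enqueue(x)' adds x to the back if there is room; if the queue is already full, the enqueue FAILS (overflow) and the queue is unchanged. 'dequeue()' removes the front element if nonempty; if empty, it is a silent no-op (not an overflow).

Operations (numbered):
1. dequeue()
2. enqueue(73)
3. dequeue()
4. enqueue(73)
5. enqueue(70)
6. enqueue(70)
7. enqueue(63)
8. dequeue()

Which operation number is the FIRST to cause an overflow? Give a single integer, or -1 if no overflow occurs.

Answer: -1

Derivation:
1. dequeue(): empty, no-op, size=0
2. enqueue(73): size=1
3. dequeue(): size=0
4. enqueue(73): size=1
5. enqueue(70): size=2
6. enqueue(70): size=3
7. enqueue(63): size=4
8. dequeue(): size=3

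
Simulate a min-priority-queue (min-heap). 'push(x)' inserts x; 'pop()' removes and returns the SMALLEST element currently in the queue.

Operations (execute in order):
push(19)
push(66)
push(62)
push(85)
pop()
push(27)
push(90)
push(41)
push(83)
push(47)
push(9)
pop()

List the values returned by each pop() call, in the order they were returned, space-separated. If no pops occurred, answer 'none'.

Answer: 19 9

Derivation:
push(19): heap contents = [19]
push(66): heap contents = [19, 66]
push(62): heap contents = [19, 62, 66]
push(85): heap contents = [19, 62, 66, 85]
pop() → 19: heap contents = [62, 66, 85]
push(27): heap contents = [27, 62, 66, 85]
push(90): heap contents = [27, 62, 66, 85, 90]
push(41): heap contents = [27, 41, 62, 66, 85, 90]
push(83): heap contents = [27, 41, 62, 66, 83, 85, 90]
push(47): heap contents = [27, 41, 47, 62, 66, 83, 85, 90]
push(9): heap contents = [9, 27, 41, 47, 62, 66, 83, 85, 90]
pop() → 9: heap contents = [27, 41, 47, 62, 66, 83, 85, 90]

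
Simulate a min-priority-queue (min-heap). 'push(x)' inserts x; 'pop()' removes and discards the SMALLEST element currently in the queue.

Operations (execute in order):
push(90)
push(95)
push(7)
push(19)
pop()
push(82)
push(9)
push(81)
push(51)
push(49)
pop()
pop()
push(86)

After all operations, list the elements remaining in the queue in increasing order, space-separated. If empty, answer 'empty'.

Answer: 49 51 81 82 86 90 95

Derivation:
push(90): heap contents = [90]
push(95): heap contents = [90, 95]
push(7): heap contents = [7, 90, 95]
push(19): heap contents = [7, 19, 90, 95]
pop() → 7: heap contents = [19, 90, 95]
push(82): heap contents = [19, 82, 90, 95]
push(9): heap contents = [9, 19, 82, 90, 95]
push(81): heap contents = [9, 19, 81, 82, 90, 95]
push(51): heap contents = [9, 19, 51, 81, 82, 90, 95]
push(49): heap contents = [9, 19, 49, 51, 81, 82, 90, 95]
pop() → 9: heap contents = [19, 49, 51, 81, 82, 90, 95]
pop() → 19: heap contents = [49, 51, 81, 82, 90, 95]
push(86): heap contents = [49, 51, 81, 82, 86, 90, 95]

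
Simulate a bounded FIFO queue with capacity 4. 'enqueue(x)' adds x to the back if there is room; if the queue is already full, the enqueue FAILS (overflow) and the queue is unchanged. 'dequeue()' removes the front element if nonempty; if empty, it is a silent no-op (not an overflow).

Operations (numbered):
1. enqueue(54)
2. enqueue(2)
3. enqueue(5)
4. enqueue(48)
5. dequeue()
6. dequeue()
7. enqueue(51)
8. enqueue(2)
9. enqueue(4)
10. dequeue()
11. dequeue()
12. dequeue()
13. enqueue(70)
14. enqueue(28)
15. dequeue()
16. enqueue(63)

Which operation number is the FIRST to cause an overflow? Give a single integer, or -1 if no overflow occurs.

1. enqueue(54): size=1
2. enqueue(2): size=2
3. enqueue(5): size=3
4. enqueue(48): size=4
5. dequeue(): size=3
6. dequeue(): size=2
7. enqueue(51): size=3
8. enqueue(2): size=4
9. enqueue(4): size=4=cap → OVERFLOW (fail)
10. dequeue(): size=3
11. dequeue(): size=2
12. dequeue(): size=1
13. enqueue(70): size=2
14. enqueue(28): size=3
15. dequeue(): size=2
16. enqueue(63): size=3

Answer: 9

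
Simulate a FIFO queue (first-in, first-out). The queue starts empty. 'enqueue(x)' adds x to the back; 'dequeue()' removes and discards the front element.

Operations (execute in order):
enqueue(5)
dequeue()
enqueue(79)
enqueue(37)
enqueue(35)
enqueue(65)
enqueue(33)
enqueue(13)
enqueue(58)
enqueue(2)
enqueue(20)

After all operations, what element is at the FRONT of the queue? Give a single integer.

Answer: 79

Derivation:
enqueue(5): queue = [5]
dequeue(): queue = []
enqueue(79): queue = [79]
enqueue(37): queue = [79, 37]
enqueue(35): queue = [79, 37, 35]
enqueue(65): queue = [79, 37, 35, 65]
enqueue(33): queue = [79, 37, 35, 65, 33]
enqueue(13): queue = [79, 37, 35, 65, 33, 13]
enqueue(58): queue = [79, 37, 35, 65, 33, 13, 58]
enqueue(2): queue = [79, 37, 35, 65, 33, 13, 58, 2]
enqueue(20): queue = [79, 37, 35, 65, 33, 13, 58, 2, 20]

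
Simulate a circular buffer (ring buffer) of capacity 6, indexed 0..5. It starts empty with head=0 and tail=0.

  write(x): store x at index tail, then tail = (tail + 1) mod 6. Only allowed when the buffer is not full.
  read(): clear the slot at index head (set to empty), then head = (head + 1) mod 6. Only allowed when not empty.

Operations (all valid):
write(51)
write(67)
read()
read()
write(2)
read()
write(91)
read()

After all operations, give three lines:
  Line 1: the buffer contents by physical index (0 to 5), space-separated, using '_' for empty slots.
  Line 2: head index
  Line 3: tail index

write(51): buf=[51 _ _ _ _ _], head=0, tail=1, size=1
write(67): buf=[51 67 _ _ _ _], head=0, tail=2, size=2
read(): buf=[_ 67 _ _ _ _], head=1, tail=2, size=1
read(): buf=[_ _ _ _ _ _], head=2, tail=2, size=0
write(2): buf=[_ _ 2 _ _ _], head=2, tail=3, size=1
read(): buf=[_ _ _ _ _ _], head=3, tail=3, size=0
write(91): buf=[_ _ _ 91 _ _], head=3, tail=4, size=1
read(): buf=[_ _ _ _ _ _], head=4, tail=4, size=0

Answer: _ _ _ _ _ _
4
4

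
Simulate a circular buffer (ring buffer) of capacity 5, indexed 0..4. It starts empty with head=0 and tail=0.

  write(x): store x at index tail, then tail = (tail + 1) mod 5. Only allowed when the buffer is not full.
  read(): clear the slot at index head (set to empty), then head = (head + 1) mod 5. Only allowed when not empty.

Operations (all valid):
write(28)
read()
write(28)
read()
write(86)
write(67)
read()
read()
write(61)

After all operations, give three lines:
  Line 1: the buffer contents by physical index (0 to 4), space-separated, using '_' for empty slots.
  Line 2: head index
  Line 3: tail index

Answer: _ _ _ _ 61
4
0

Derivation:
write(28): buf=[28 _ _ _ _], head=0, tail=1, size=1
read(): buf=[_ _ _ _ _], head=1, tail=1, size=0
write(28): buf=[_ 28 _ _ _], head=1, tail=2, size=1
read(): buf=[_ _ _ _ _], head=2, tail=2, size=0
write(86): buf=[_ _ 86 _ _], head=2, tail=3, size=1
write(67): buf=[_ _ 86 67 _], head=2, tail=4, size=2
read(): buf=[_ _ _ 67 _], head=3, tail=4, size=1
read(): buf=[_ _ _ _ _], head=4, tail=4, size=0
write(61): buf=[_ _ _ _ 61], head=4, tail=0, size=1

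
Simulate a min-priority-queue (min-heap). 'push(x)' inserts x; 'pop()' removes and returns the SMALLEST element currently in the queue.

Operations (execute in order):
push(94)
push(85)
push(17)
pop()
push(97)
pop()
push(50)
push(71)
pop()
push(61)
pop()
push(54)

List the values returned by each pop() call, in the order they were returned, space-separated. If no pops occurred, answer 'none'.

push(94): heap contents = [94]
push(85): heap contents = [85, 94]
push(17): heap contents = [17, 85, 94]
pop() → 17: heap contents = [85, 94]
push(97): heap contents = [85, 94, 97]
pop() → 85: heap contents = [94, 97]
push(50): heap contents = [50, 94, 97]
push(71): heap contents = [50, 71, 94, 97]
pop() → 50: heap contents = [71, 94, 97]
push(61): heap contents = [61, 71, 94, 97]
pop() → 61: heap contents = [71, 94, 97]
push(54): heap contents = [54, 71, 94, 97]

Answer: 17 85 50 61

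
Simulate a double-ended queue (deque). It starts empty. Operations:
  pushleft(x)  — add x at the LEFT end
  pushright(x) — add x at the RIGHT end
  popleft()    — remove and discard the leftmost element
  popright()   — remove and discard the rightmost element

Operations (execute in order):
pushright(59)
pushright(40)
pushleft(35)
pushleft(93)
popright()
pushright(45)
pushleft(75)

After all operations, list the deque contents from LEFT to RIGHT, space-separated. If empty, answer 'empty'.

Answer: 75 93 35 59 45

Derivation:
pushright(59): [59]
pushright(40): [59, 40]
pushleft(35): [35, 59, 40]
pushleft(93): [93, 35, 59, 40]
popright(): [93, 35, 59]
pushright(45): [93, 35, 59, 45]
pushleft(75): [75, 93, 35, 59, 45]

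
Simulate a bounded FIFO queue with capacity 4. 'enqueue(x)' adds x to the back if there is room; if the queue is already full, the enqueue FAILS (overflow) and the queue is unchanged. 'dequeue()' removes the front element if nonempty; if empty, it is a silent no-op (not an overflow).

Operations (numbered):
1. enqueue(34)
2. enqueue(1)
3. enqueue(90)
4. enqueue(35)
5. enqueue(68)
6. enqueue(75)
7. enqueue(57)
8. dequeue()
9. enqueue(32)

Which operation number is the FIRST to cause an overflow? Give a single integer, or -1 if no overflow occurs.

Answer: 5

Derivation:
1. enqueue(34): size=1
2. enqueue(1): size=2
3. enqueue(90): size=3
4. enqueue(35): size=4
5. enqueue(68): size=4=cap → OVERFLOW (fail)
6. enqueue(75): size=4=cap → OVERFLOW (fail)
7. enqueue(57): size=4=cap → OVERFLOW (fail)
8. dequeue(): size=3
9. enqueue(32): size=4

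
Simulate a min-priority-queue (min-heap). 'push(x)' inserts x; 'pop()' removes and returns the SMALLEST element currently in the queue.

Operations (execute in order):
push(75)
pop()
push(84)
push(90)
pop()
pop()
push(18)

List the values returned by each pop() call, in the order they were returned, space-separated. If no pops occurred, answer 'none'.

push(75): heap contents = [75]
pop() → 75: heap contents = []
push(84): heap contents = [84]
push(90): heap contents = [84, 90]
pop() → 84: heap contents = [90]
pop() → 90: heap contents = []
push(18): heap contents = [18]

Answer: 75 84 90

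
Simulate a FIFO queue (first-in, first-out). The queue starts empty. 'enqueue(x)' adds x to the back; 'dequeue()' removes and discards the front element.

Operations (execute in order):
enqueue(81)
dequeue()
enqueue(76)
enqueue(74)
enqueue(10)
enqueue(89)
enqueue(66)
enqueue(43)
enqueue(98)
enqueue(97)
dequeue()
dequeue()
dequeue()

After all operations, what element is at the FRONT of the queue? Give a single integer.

enqueue(81): queue = [81]
dequeue(): queue = []
enqueue(76): queue = [76]
enqueue(74): queue = [76, 74]
enqueue(10): queue = [76, 74, 10]
enqueue(89): queue = [76, 74, 10, 89]
enqueue(66): queue = [76, 74, 10, 89, 66]
enqueue(43): queue = [76, 74, 10, 89, 66, 43]
enqueue(98): queue = [76, 74, 10, 89, 66, 43, 98]
enqueue(97): queue = [76, 74, 10, 89, 66, 43, 98, 97]
dequeue(): queue = [74, 10, 89, 66, 43, 98, 97]
dequeue(): queue = [10, 89, 66, 43, 98, 97]
dequeue(): queue = [89, 66, 43, 98, 97]

Answer: 89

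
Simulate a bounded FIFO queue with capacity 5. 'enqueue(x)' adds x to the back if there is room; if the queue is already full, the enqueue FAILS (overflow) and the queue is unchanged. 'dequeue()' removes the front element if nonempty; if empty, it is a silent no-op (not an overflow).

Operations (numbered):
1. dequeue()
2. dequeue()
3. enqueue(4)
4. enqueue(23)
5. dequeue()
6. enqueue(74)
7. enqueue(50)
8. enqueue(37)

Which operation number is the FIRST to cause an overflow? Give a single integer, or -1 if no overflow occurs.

1. dequeue(): empty, no-op, size=0
2. dequeue(): empty, no-op, size=0
3. enqueue(4): size=1
4. enqueue(23): size=2
5. dequeue(): size=1
6. enqueue(74): size=2
7. enqueue(50): size=3
8. enqueue(37): size=4

Answer: -1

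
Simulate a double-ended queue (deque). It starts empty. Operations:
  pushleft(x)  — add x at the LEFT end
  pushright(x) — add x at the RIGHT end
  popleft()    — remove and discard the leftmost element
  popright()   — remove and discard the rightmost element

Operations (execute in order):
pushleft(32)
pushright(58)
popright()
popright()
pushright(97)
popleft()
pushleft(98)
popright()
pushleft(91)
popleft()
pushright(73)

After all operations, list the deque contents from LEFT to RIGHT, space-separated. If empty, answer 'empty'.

pushleft(32): [32]
pushright(58): [32, 58]
popright(): [32]
popright(): []
pushright(97): [97]
popleft(): []
pushleft(98): [98]
popright(): []
pushleft(91): [91]
popleft(): []
pushright(73): [73]

Answer: 73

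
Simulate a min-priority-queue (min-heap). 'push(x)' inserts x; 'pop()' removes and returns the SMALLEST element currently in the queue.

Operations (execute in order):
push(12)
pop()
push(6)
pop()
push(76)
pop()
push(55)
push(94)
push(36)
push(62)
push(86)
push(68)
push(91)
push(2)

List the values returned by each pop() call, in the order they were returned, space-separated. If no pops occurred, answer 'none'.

Answer: 12 6 76

Derivation:
push(12): heap contents = [12]
pop() → 12: heap contents = []
push(6): heap contents = [6]
pop() → 6: heap contents = []
push(76): heap contents = [76]
pop() → 76: heap contents = []
push(55): heap contents = [55]
push(94): heap contents = [55, 94]
push(36): heap contents = [36, 55, 94]
push(62): heap contents = [36, 55, 62, 94]
push(86): heap contents = [36, 55, 62, 86, 94]
push(68): heap contents = [36, 55, 62, 68, 86, 94]
push(91): heap contents = [36, 55, 62, 68, 86, 91, 94]
push(2): heap contents = [2, 36, 55, 62, 68, 86, 91, 94]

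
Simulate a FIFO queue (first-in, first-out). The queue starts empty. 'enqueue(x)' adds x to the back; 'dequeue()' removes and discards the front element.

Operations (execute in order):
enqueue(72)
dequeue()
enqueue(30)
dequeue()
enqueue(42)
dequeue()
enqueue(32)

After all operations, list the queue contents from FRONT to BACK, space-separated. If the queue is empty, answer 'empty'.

Answer: 32

Derivation:
enqueue(72): [72]
dequeue(): []
enqueue(30): [30]
dequeue(): []
enqueue(42): [42]
dequeue(): []
enqueue(32): [32]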